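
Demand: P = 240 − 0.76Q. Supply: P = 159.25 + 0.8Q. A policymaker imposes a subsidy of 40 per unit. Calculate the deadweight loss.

512.82

Competitive equilibrium: 240 − 0.76Q = 159.25 + 0.8Q → Q* = 51.7628, P* = 200.6603.
The subsidy lowers effective supply by 40: P = 119.25 + 0.8Q.
New quantity: 240 − 0.76Q = 119.25 + 0.8Q → Q' = 77.4038.
Overproduction ΔQ = 77.4038 − 51.7628 = 25.641; wedge = subsidy = 40.
Deadweight loss = ½ × 25.641 × 40 = 512.82.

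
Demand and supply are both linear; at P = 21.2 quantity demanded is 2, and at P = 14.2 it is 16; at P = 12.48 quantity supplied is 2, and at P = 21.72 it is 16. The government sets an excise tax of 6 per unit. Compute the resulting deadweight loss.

Demand slope = (14.2 − 21.2)/(16 − 2) = −0.5, so P = 22.2 − 0.5Q.
Supply slope = (21.72 − 12.48)/(16 − 2) = 0.66, so P = 11.16 + 0.66Q.
Competitive equilibrium: 22.2 − 0.5Q = 11.16 + 0.66Q → Q* = 9.5172, P* = 17.4414.
With the tax, the buyer price exceeds the seller price by 6: (22.2 − 0.5Q) − (11.16 + 0.66Q) = 6 → Q' = 4.3448.
ΔQ = 9.5172 − 4.3448 = 5.1724; the wedge equals the tax, 6.
DWL = ½ × 5.1724 × 6 = 15.52.

15.52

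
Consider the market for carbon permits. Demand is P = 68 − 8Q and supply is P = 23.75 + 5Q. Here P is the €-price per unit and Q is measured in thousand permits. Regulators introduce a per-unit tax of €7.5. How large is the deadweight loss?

Competitive equilibrium: 68 − 8Q = 23.75 + 5Q → Q* = 3.4038, P* = 40.7692.
With the tax, the buyer price exceeds the seller price by 7.5: (68 − 8Q) − (23.75 + 5Q) = 7.5 → Q' = 2.8269.
ΔQ = 3.4038 − 2.8269 = 0.5769; the wedge equals the tax, 7.5.
Welfare loss = ½ × 0.5769 × 7.5 = €2.16 thousand.

€2.16 thousand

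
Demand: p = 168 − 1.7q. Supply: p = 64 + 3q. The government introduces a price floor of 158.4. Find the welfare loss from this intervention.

Competitive equilibrium: 168 − 1.7q = 64 + 3q → q* = 22.1277, p* = 130.383.
At the floor p = 158.4, quantity demanded = (168 − 158.4)/1.7 = 5.6471.
Sellers' marginal cost at q' = 5.6471: 64 + 3·5.6471 = 80.9413.
Δq = 22.1277 − 5.6471 = 16.4806; wedge = 158.4 − 80.9413 = 77.4587.
Welfare loss = ½ × 16.4806 × 77.4587 = 638.28.

638.28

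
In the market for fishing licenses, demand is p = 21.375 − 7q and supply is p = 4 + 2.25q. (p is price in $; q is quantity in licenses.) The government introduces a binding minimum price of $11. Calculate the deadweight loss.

Competitive equilibrium: 21.375 − 7q = 4 + 2.25q → q* = 1.8784, p* = 8.2264.
At the floor p = 11, quantity demanded = (21.375 − 11)/7 = 1.4821.
Sellers' marginal cost at q' = 1.4821: 4 + 2.25·1.4821 = 7.3347.
Δq = 1.8784 − 1.4821 = 0.3963; wedge = 11 − 7.3347 = 3.6653.
Deadweight loss = ½ × 0.3963 × 3.6653 = $0.73.

$0.73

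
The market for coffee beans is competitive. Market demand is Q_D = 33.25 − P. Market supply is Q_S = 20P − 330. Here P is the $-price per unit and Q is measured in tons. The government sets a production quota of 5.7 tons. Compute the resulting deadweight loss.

In inverse form: demand P = 33.25 − Q, supply P = 16.5 + 0.05Q.
Competitive equilibrium: 33.25 − Q = 16.5 + 0.05Q → Q* = 15.9524, P* = 17.2976.
At Q = 5.7: demand price = 33.25 − 1·5.7 = 27.55; supply price = 16.5 + 0.05·5.7 = 16.785.
ΔQ = 15.9524 − 5.7 = 10.2524; wedge = 27.55 − 16.785 = 10.765.
Welfare loss = ½ × 10.2524 × 10.765 = $55.18.

$55.18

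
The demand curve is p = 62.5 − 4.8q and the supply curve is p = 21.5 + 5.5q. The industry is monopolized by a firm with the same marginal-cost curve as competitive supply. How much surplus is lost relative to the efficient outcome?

Competitive equilibrium: 62.5 − 4.8q = 21.5 + 5.5q → q* = 3.9806, p* = 43.3932.
Marginal revenue: MR = 62.5 − 9.6q. Set MR = MC: 62.5 − 9.6q = 21.5 + 5.5q → q_m = 2.7152.
Price p_m = 62.5 − 4.8·2.7152 = 49.467; MC(q_m) = 21.5 + 5.5·2.7152 = 36.4336.
Competitive q* = 3.9806, so Δq = 1.2654; wedge = 49.467 − 36.4336 = 13.0334.
Deadweight loss = ½ × 1.2654 × 13.0334 = 8.25.

8.25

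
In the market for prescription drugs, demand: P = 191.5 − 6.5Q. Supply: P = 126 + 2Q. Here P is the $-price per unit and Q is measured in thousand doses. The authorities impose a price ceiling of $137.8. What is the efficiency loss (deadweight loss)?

Competitive equilibrium: 191.5 − 6.5Q = 126 + 2Q → Q* = 7.7059, P* = 141.4118.
At the ceiling P = 137.8, quantity supplied = (137.8 − 126)/2 = 5.9.
Willingness to pay at Q' = 5.9: 191.5 − 6.5·5.9 = 153.15.
ΔQ = 7.7059 − 5.9 = 1.8059; wedge = 153.15 − 137.8 = 15.35.
Deadweight loss = ½ × 1.8059 × 15.35 = $13.86 thousand.

$13.86 thousand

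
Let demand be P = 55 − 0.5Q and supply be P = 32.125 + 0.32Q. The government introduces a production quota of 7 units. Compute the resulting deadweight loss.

179.03

Competitive equilibrium: 55 − 0.5Q = 32.125 + 0.32Q → Q* = 27.8963, P* = 41.0518.
At Q = 7: demand price = 55 − 0.5·7 = 51.5; supply price = 32.125 + 0.32·7 = 34.365.
ΔQ = 27.8963 − 7 = 20.8963; wedge = 51.5 − 34.365 = 17.135.
DWL = ½ × 20.8963 × 17.135 = 179.03.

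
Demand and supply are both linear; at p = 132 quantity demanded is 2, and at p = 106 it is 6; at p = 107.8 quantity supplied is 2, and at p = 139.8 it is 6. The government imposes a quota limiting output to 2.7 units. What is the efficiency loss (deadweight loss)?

6.81

Demand slope = (106 − 132)/(6 − 2) = −6.5, so p = 145 − 6.5q.
Supply slope = (139.8 − 107.8)/(6 − 2) = 8, so p = 91.8 + 8q.
Competitive equilibrium: 145 − 6.5q = 91.8 + 8q → q* = 3.669, p* = 121.1517.
At q = 2.7: demand price = 145 − 6.5·2.7 = 127.45; supply price = 91.8 + 8·2.7 = 113.4.
Δq = 3.669 − 2.7 = 0.969; wedge = 127.45 − 113.4 = 14.05.
Deadweight loss = ½ × 0.969 × 14.05 = 6.81.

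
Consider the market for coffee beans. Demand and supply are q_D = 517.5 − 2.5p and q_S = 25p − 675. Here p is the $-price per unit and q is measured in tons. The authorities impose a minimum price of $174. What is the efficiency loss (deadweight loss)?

In inverse form: demand p = 207 − 0.4q, supply p = 27 + 0.04q.
Competitive equilibrium: 207 − 0.4q = 27 + 0.04q → q* = 409.0909, p* = 43.3636.
At the floor p = 174, quantity demanded = (207 − 174)/0.4 = 82.5.
Sellers' marginal cost at q' = 82.5: 27 + 0.04·82.5 = 30.3.
Δq = 409.0909 − 82.5 = 326.5909; wedge = 174 − 30.3 = 143.7.
The triangle = ½ × 326.5909 × 143.7 = $23465.56.

$23465.56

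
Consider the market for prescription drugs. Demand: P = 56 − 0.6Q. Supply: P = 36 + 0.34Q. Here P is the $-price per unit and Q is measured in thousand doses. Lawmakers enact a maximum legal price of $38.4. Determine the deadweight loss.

$95.01 thousand

Competitive equilibrium: 56 − 0.6Q = 36 + 0.34Q → Q* = 21.2766, P* = 43.234.
At the ceiling P = 38.4, quantity supplied = (38.4 − 36)/0.34 = 7.0588.
Willingness to pay at Q' = 7.0588: 56 − 0.6·7.0588 = 51.7647.
ΔQ = 21.2766 − 7.0588 = 14.2178; wedge = 51.7647 − 38.4 = 13.3647.
Deadweight loss = ½ × 14.2178 × 13.3647 = $95.01 thousand.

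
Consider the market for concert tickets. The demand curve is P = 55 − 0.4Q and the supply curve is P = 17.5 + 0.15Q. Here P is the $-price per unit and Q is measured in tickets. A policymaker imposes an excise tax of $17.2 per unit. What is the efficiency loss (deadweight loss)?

Competitive equilibrium: 55 − 0.4Q = 17.5 + 0.15Q → Q* = 68.1818, P* = 27.7273.
With the tax, the buyer price exceeds the seller price by 17.2: (55 − 0.4Q) − (17.5 + 0.15Q) = 17.2 → Q' = 36.9091.
ΔQ = 68.1818 − 36.9091 = 31.2727; the wedge equals the tax, 17.2.
Deadweight loss = ½ × 31.2727 × 17.2 = $268.95.

$268.95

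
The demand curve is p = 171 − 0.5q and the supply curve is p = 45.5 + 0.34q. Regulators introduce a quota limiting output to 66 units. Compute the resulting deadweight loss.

2921.67

Competitive equilibrium: 171 − 0.5q = 45.5 + 0.34q → q* = 149.4048, p* = 96.2976.
At q = 66: demand price = 171 − 0.5·66 = 138; supply price = 45.5 + 0.34·66 = 67.94.
Δq = 149.4048 − 66 = 83.4048; wedge = 138 − 67.94 = 70.06.
Welfare loss = ½ × 83.4048 × 70.06 = 2921.67.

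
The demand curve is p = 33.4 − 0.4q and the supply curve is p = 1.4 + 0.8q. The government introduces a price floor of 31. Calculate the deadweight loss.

256.27

Competitive equilibrium: 33.4 − 0.4q = 1.4 + 0.8q → q* = 26.6667, p* = 22.7333.
At the floor p = 31, quantity demanded = (33.4 − 31)/0.4 = 6.
Sellers' marginal cost at q' = 6: 1.4 + 0.8·6 = 6.2.
Δq = 26.6667 − 6 = 20.6667; wedge = 31 − 6.2 = 24.8.
Welfare loss = ½ × 20.6667 × 24.8 = 256.27.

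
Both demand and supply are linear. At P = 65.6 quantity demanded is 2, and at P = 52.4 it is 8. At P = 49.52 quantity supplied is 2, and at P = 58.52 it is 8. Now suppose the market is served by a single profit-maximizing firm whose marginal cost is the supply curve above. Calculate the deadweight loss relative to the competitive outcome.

10.36

Demand slope = (52.4 − 65.6)/(8 − 2) = −2.2, so P = 70 − 2.2Q.
Supply slope = (58.52 − 49.52)/(8 − 2) = 1.5, so P = 46.52 + 1.5Q.
Competitive equilibrium: 70 − 2.2Q = 46.52 + 1.5Q → Q* = 6.3459, P* = 56.0389.
Marginal revenue: MR = 70 − 4.4Q. Set MR = MC: 70 − 4.4Q = 46.52 + 1.5Q → Q_m = 3.9797.
Price P_m = 70 − 2.2·3.9797 = 61.2447; MC(Q_m) = 46.52 + 1.5·3.9797 = 52.4896.
Competitive Q* = 6.3459, so ΔQ = 2.3662; wedge = 61.2447 − 52.4896 = 8.7551.
Deadweight loss = ½ × 2.3662 × 8.7551 = 10.36.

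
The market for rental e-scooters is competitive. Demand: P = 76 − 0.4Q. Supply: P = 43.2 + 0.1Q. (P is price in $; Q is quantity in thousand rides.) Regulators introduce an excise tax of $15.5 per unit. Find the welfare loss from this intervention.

$240.25 thousand

Competitive equilibrium: 76 − 0.4Q = 43.2 + 0.1Q → Q* = 65.6, P* = 49.76.
With the tax, the buyer price exceeds the seller price by 15.5: (76 − 0.4Q) − (43.2 + 0.1Q) = 15.5 → Q' = 34.6.
ΔQ = 65.6 − 34.6 = 31; the wedge equals the tax, 15.5.
DWL = ½ × 31 × 15.5 = $240.25 thousand.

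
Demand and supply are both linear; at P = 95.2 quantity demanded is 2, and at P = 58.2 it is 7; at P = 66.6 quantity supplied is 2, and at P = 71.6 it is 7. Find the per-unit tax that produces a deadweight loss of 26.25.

21

Demand slope = (58.2 − 95.2)/(7 − 2) = −7.4, so P = 110 − 7.4Q.
Supply slope = (71.6 − 66.6)/(7 − 2) = 1, so P = 64.6 + Q.
Competitive equilibrium: 110 − 7.4Q = 64.6 + Q → Q* = 5.4048, P* = 70.0048.
A tax t gives ΔQ = t/8.4 and wedge t, so DWL = t²/16.8.
t²/16.8 = 26.25 → t² = 441 → t = 21.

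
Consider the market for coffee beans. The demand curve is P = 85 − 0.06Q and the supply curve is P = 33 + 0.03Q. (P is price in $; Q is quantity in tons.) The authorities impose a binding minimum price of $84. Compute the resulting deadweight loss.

$14168.06

Competitive equilibrium: 85 − 0.06Q = 33 + 0.03Q → Q* = 577.7778, P* = 50.3333.
At the floor P = 84, quantity demanded = (85 − 84)/0.06 = 16.6667.
Sellers' marginal cost at Q' = 16.6667: 33 + 0.03·16.6667 = 33.5.
ΔQ = 577.7778 − 16.6667 = 561.1111; wedge = 84 − 33.5 = 50.5.
The triangle = ½ × 561.1111 × 50.5 = $14168.06.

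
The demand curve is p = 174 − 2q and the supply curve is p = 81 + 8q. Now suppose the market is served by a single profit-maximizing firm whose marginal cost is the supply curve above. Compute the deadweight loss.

Competitive equilibrium: 174 − 2q = 81 + 8q → q* = 9.3, p* = 155.4.
Marginal revenue: MR = 174 − 4q. Set MR = MC: 174 − 4q = 81 + 8q → q_m = 7.75.
Price p_m = 174 − 2·7.75 = 158.5; MC(q_m) = 81 + 8·7.75 = 143.
Competitive q* = 9.3, so Δq = 1.55; wedge = 158.5 − 143 = 15.5.
DWL = ½ × 1.55 × 15.5 = 12.01.

12.01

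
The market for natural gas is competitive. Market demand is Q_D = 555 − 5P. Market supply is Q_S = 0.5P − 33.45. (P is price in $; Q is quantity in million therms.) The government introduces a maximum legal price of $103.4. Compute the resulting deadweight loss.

$3.55 million

In inverse form: demand P = 111 − 0.2Q, supply P = 66.9 + 2Q.
Competitive equilibrium: 111 − 0.2Q = 66.9 + 2Q → Q* = 20.0455, P* = 106.9909.
At the ceiling P = 103.4, quantity supplied = (103.4 − 66.9)/2 = 18.25.
Willingness to pay at Q' = 18.25: 111 − 0.2·18.25 = 107.35.
ΔQ = 20.0455 − 18.25 = 1.7955; wedge = 107.35 − 103.4 = 3.95.
Welfare loss = ½ × 1.7955 × 3.95 = $3.55 million.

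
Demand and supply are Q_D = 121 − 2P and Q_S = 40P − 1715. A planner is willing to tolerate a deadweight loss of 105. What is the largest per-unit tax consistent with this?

10.5

In inverse form: demand P = 60.5 − 0.5Q, supply P = 42.875 + 0.025Q.
Competitive equilibrium: 60.5 − 0.5Q = 42.875 + 0.025Q → Q* = 33.5714, P* = 43.7143.
A tax t gives ΔQ = t/0.525 and wedge t, so DWL = t²/1.05.
t²/1.05 = 105 → t² = 110.25 → t = 10.5.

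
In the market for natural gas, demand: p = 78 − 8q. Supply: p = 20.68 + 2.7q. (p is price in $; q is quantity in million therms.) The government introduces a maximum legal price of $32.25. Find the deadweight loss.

$6.15 million

Competitive equilibrium: 78 − 8q = 20.68 + 2.7q → q* = 5.357, p* = 35.1439.
At the ceiling p = 32.25, quantity supplied = (32.25 − 20.68)/2.7 = 4.2852.
Willingness to pay at q' = 4.2852: 78 − 8·4.2852 = 43.7184.
Δq = 5.357 − 4.2852 = 1.0718; wedge = 43.7184 − 32.25 = 11.4684.
DWL = ½ × 1.0718 × 11.4684 = $6.15 million.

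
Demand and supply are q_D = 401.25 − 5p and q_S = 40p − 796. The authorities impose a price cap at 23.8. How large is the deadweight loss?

1416.81

In inverse form: demand p = 80.25 − 0.2q, supply p = 19.9 + 0.025q.
Competitive equilibrium: 80.25 − 0.2q = 19.9 + 0.025q → q* = 268.2222, p* = 26.6056.
At the ceiling p = 23.8, quantity supplied = (23.8 − 19.9)/0.025 = 156.
Willingness to pay at q' = 156: 80.25 − 0.2·156 = 49.05.
Δq = 268.2222 − 156 = 112.2222; wedge = 49.05 − 23.8 = 25.25.
DWL = ½ × 112.2222 × 25.25 = 1416.81.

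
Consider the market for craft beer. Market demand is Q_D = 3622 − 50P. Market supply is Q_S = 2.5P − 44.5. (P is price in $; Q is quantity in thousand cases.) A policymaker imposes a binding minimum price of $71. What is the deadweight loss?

In inverse form: demand P = 72.44 − 0.02Q, supply P = 17.8 + 0.4Q.
Competitive equilibrium: 72.44 − 0.02Q = 17.8 + 0.4Q → Q* = 130.0952, P* = 69.8381.
At the floor P = 71, quantity demanded = (72.44 − 71)/0.02 = 72.
Sellers' marginal cost at Q' = 72: 17.8 + 0.4·72 = 46.6.
ΔQ = 130.0952 − 72 = 58.0952; wedge = 71 − 46.6 = 24.4.
The triangle = ½ × 58.0952 × 24.4 = $708.76 thousand.

$708.76 thousand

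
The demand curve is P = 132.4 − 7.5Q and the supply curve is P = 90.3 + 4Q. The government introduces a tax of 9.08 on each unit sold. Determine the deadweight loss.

Competitive equilibrium: 132.4 − 7.5Q = 90.3 + 4Q → Q* = 3.6609, P* = 104.9435.
With the tax, the buyer price exceeds the seller price by 9.08: (132.4 − 7.5Q) − (90.3 + 4Q) = 9.08 → Q' = 2.8713.
ΔQ = 3.6609 − 2.8713 = 0.7896; the wedge equals the tax, 9.08.
DWL = ½ × 0.7896 × 9.08 = 3.58.

3.58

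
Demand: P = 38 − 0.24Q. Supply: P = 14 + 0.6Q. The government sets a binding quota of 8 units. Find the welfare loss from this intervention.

Competitive equilibrium: 38 − 0.24Q = 14 + 0.6Q → Q* = 28.5714, P* = 31.1429.
At Q = 8: demand price = 38 − 0.24·8 = 36.08; supply price = 14 + 0.6·8 = 18.8.
ΔQ = 28.5714 − 8 = 20.5714; wedge = 36.08 − 18.8 = 17.28.
DWL = ½ × 20.5714 × 17.28 = 177.74.

177.74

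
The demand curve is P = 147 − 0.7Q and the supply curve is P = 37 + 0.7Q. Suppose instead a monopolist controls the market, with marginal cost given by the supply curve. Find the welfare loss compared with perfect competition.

Competitive equilibrium: 147 − 0.7Q = 37 + 0.7Q → Q* = 78.5714, P* = 92.
Marginal revenue: MR = 147 − 1.4Q. Set MR = MC: 147 − 1.4Q = 37 + 0.7Q → Q_m = 52.381.
Price P_m = 147 − 0.7·52.381 = 110.3333; MC(Q_m) = 37 + 0.7·52.381 = 73.6667.
Competitive Q* = 78.5714, so ΔQ = 26.1904; wedge = 110.3333 − 73.6667 = 36.6666.
DWL = ½ × 26.1904 × 36.6666 = 480.16.

480.16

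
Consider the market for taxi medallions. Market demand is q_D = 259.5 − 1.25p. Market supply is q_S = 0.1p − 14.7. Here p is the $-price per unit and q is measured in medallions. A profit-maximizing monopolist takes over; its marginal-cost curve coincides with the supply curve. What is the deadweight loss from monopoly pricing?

In inverse form: demand p = 207.6 − 0.8q, supply p = 147 + 10q.
Competitive equilibrium: 207.6 − 0.8q = 147 + 10q → q* = 5.6111, p* = 203.1111.
Marginal revenue: MR = 207.6 − 1.6q. Set MR = MC: 207.6 − 1.6q = 147 + 10q → q_m = 5.2241.
Price p_m = 207.6 − 0.8·5.2241 = 203.4207; MC(q_m) = 147 + 10·5.2241 = 199.241.
Competitive q* = 5.6111, so Δq = 0.387; wedge = 203.4207 − 199.241 = 4.1797.
Welfare loss = ½ × 0.387 × 4.1797 = $0.81.

$0.81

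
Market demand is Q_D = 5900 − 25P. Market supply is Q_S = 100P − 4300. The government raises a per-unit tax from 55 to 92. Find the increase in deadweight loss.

54390

In inverse form: demand P = 236 − 0.04Q, supply P = 43 + 0.01Q.
Competitive equilibrium: 236 − 0.04Q = 43 + 0.01Q → Q* = 3860, P* = 81.6.
For a per-unit tax t: ΔQ = t/0.05, so DWL = ½·t·(t/0.05) = t²/0.1.
At t = 55: DWL = 30250. At t = 92: DWL = 84640.
Increase = 84640 − 30250 = 54390.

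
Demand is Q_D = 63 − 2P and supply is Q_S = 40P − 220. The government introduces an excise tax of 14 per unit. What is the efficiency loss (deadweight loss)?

186.67

In inverse form: demand P = 31.5 − 0.5Q, supply P = 5.5 + 0.025Q.
Competitive equilibrium: 31.5 − 0.5Q = 5.5 + 0.025Q → Q* = 49.5238, P* = 6.7381.
With the tax, the buyer price exceeds the seller price by 14: (31.5 − 0.5Q) − (5.5 + 0.025Q) = 14 → Q' = 22.8571.
ΔQ = 49.5238 − 22.8571 = 26.6667; the wedge equals the tax, 14.
Welfare loss = ½ × 26.6667 × 14 = 186.67.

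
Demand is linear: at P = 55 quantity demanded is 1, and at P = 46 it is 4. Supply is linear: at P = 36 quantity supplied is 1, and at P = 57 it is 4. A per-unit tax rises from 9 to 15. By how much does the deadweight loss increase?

Demand slope = (46 − 55)/(4 − 1) = −3, so P = 58 − 3Q.
Supply slope = (57 − 36)/(4 − 1) = 7, so P = 29 + 7Q.
Competitive equilibrium: 58 − 3Q = 29 + 7Q → Q* = 2.9, P* = 49.3.
For a per-unit tax t: ΔQ = t/10, so DWL = ½·t·(t/10) = t²/20.
At t = 9: DWL = 4.05. At t = 15: DWL = 11.25.
Increase = 11.25 − 4.05 = 7.20.

7.20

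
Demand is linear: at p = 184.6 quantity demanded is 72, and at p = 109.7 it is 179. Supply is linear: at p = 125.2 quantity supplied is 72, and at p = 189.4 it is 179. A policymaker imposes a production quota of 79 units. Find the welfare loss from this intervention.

973.11

Demand slope = (109.7 − 184.6)/(179 − 72) = −0.7, so p = 235 − 0.7q.
Supply slope = (189.4 − 125.2)/(179 − 72) = 0.6, so p = 82 + 0.6q.
Competitive equilibrium: 235 − 0.7q = 82 + 0.6q → q* = 117.6923, p* = 152.6154.
At q = 79: demand price = 235 − 0.7·79 = 179.7; supply price = 82 + 0.6·79 = 129.4.
Δq = 117.6923 − 79 = 38.6923; wedge = 179.7 − 129.4 = 50.3.
Welfare loss = ½ × 38.6923 × 50.3 = 973.11.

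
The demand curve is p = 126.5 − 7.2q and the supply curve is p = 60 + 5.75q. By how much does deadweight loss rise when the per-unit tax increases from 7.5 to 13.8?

5.18

Competitive equilibrium: 126.5 − 7.2q = 60 + 5.75q → q* = 5.1351, p* = 89.527.
For a per-unit tax t: Δq = t/12.95, so DWL = ½·t·(t/12.95) = t²/25.9.
At t = 7.5: DWL = 2.172. At t = 13.8: DWL = 7.353.
Increase = 7.353 − 2.172 = 5.18.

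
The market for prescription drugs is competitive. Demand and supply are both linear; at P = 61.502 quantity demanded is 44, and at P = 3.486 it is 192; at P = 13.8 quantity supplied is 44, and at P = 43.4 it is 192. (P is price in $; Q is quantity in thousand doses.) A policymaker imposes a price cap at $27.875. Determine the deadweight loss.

$30.81 thousand

Demand slope = (3.486 − 61.502)/(192 − 44) = −0.392, so P = 78.75 − 0.392Q.
Supply slope = (43.4 − 13.8)/(192 − 44) = 0.2, so P = 5 + 0.2Q.
Competitive equilibrium: 78.75 − 0.392Q = 5 + 0.2Q → Q* = 124.5777, P* = 29.9155.
At the ceiling P = 27.875, quantity supplied = (27.875 − 5)/0.2 = 114.375.
Willingness to pay at Q' = 114.375: 78.75 − 0.392·114.375 = 33.915.
ΔQ = 124.5777 − 114.375 = 10.2027; wedge = 33.915 − 27.875 = 6.04.
Welfare loss = ½ × 10.2027 × 6.04 = $30.81 thousand.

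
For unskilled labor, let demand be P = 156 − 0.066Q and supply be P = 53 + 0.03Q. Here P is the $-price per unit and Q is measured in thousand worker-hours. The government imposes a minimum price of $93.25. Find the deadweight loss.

$716.30 thousand

Competitive equilibrium: 156 − 0.066Q = 53 + 0.03Q → Q* = 1072.9167, P* = 85.1875.
At the floor P = 93.25, quantity demanded = (156 − 93.25)/0.066 = 950.7576.
Sellers' marginal cost at Q' = 950.7576: 53 + 0.03·950.7576 = 81.5227.
ΔQ = 1072.9167 − 950.7576 = 122.1591; wedge = 93.25 − 81.5227 = 11.7273.
Deadweight loss = ½ × 122.1591 × 11.7273 = $716.30 thousand.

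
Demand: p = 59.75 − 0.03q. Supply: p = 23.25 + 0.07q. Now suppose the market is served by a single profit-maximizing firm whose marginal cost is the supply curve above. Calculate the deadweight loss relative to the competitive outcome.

Competitive equilibrium: 59.75 − 0.03q = 23.25 + 0.07q → q* = 365, p* = 48.8.
Marginal revenue: MR = 59.75 − 0.06q. Set MR = MC: 59.75 − 0.06q = 23.25 + 0.07q → q_m = 280.7692.
Price p_m = 59.75 − 0.03·280.7692 = 51.3269; MC(q_m) = 23.25 + 0.07·280.7692 = 42.9038.
Competitive q* = 365, so Δq = 84.2308; wedge = 51.3269 − 42.9038 = 8.4231.
Welfare loss = ½ × 84.2308 × 8.4231 = 354.74.

354.74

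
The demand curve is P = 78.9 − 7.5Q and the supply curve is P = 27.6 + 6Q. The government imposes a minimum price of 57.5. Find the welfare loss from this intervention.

6.05

Competitive equilibrium: 78.9 − 7.5Q = 27.6 + 6Q → Q* = 3.8, P* = 50.4.
At the floor P = 57.5, quantity demanded = (78.9 − 57.5)/7.5 = 2.8533.
Sellers' marginal cost at Q' = 2.8533: 27.6 + 6·2.8533 = 44.7198.
ΔQ = 3.8 − 2.8533 = 0.9467; wedge = 57.5 − 44.7198 = 12.7802.
DWL = ½ × 0.9467 × 12.7802 = 6.05.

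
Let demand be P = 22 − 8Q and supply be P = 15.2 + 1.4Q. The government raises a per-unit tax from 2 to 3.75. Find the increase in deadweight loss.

Competitive equilibrium: 22 − 8Q = 15.2 + 1.4Q → Q* = 0.7234, P* = 16.2128.
For a per-unit tax t: ΔQ = t/9.4, so DWL = ½·t·(t/9.4) = t²/18.8.
At t = 2: DWL = 0.213. At t = 3.75: DWL = 0.748.
Increase = 0.748 − 0.213 = 0.54.

0.54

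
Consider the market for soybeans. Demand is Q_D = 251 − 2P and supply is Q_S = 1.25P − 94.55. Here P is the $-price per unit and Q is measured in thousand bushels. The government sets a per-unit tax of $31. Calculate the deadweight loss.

In inverse form: demand P = 125.5 − 0.5Q, supply P = 75.64 + 0.8Q.
Competitive equilibrium: 125.5 − 0.5Q = 75.64 + 0.8Q → Q* = 38.35385, P* = 106.32308.
With the tax, the buyer price exceeds the seller price by 31: (125.5 − 0.5Q) − (75.64 + 0.8Q) = 31 → Q' = 14.50769.
ΔQ = 38.35385 − 14.50769 = 23.84616; the wedge equals the tax, 31.
The triangle = ½ × 23.84616 × 31 = $369.62 thousand.

$369.62 thousand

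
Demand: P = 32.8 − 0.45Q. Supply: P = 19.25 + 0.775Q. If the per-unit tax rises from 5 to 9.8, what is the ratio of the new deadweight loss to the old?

Competitive equilibrium: 32.8 − 0.45Q = 19.25 + 0.775Q → Q* = 11.0612, P* = 27.8224.
For a per-unit tax t: ΔQ = t/1.225, so DWL = ½·t·(t/1.225) = t²/2.45.
At t = 5: DWL = 10.204. At t = 9.8: DWL = 39.2.
Ratio = (9.8/5)² = 3.8416.

3.8416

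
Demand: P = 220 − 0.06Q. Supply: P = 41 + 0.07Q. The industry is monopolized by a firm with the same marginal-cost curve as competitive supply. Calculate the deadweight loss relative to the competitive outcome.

12289.32

Competitive equilibrium: 220 − 0.06Q = 41 + 0.07Q → Q* = 1376.9231, P* = 137.3846.
Marginal revenue: MR = 220 − 0.12Q. Set MR = MC: 220 − 0.12Q = 41 + 0.07Q → Q_m = 942.1053.
Price P_m = 220 − 0.06·942.1053 = 163.4737; MC(Q_m) = 41 + 0.07·942.1053 = 106.9474.
Competitive Q* = 1376.9231, so ΔQ = 434.8178; wedge = 163.4737 − 106.9474 = 56.5263.
DWL = ½ × 434.8178 × 56.5263 = 12289.32.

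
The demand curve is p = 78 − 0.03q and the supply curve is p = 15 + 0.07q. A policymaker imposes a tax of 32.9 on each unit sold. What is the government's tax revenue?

9902.90

Competitive equilibrium: 78 − 0.03q = 15 + 0.07q → q* = 630, p* = 59.1.
With the tax, the buyer price exceeds the seller price by 32.9: (78 − 0.03q) − (15 + 0.07q) = 32.9 → q' = 301.
Tax revenue = 32.9 × 301 = 9902.90.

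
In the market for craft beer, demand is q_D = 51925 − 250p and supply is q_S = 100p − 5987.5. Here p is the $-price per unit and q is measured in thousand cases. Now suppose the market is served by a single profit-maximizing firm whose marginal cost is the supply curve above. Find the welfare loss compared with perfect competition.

In inverse form: demand p = 207.7 − 0.004q, supply p = 59.875 + 0.01q.
Competitive equilibrium: 207.7 − 0.004q = 59.875 + 0.01q → q* = 10558.9286, p* = 165.4643.
Marginal revenue: MR = 207.7 − 0.008q. Set MR = MC: 207.7 − 0.008q = 59.875 + 0.01q → q_m = 8212.5.
Price p_m = 207.7 − 0.004·8212.5 = 174.85; MC(q_m) = 59.875 + 0.01·8212.5 = 142.
Competitive q* = 10558.9286, so Δq = 2346.4286; wedge = 174.85 − 142 = 32.85.
The triangle = ½ × 2346.4286 × 32.85 = $38540.09 thousand.

$38540.09 thousand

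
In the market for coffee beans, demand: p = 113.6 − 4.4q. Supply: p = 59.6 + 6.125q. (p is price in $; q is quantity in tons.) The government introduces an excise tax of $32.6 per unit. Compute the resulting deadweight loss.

$50.49

Competitive equilibrium: 113.6 − 4.4q = 59.6 + 6.125q → q* = 5.1306, p* = 91.0252.
With the tax, the buyer price exceeds the seller price by 32.6: (113.6 − 4.4q) − (59.6 + 6.125q) = 32.6 → q' = 2.0333.
Δq = 5.1306 − 2.0333 = 3.0973; the wedge equals the tax, 32.6.
DWL = ½ × 3.0973 × 32.6 = $50.49.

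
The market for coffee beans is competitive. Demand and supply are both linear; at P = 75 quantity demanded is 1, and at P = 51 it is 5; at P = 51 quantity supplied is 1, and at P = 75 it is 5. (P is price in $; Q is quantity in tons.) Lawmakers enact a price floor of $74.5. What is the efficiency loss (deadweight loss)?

Demand slope = (51 − 75)/(5 − 1) = −6, so P = 81 − 6Q.
Supply slope = (75 − 51)/(5 − 1) = 6, so P = 45 + 6Q.
Competitive equilibrium: 81 − 6Q = 45 + 6Q → Q* = 3, P* = 63.
At the floor P = 74.5, quantity demanded = (81 − 74.5)/6 = 1.0833.
Sellers' marginal cost at Q' = 1.0833: 45 + 6·1.0833 = 51.4998.
ΔQ = 3 − 1.0833 = 1.9167; wedge = 74.5 − 51.4998 = 23.0002.
DWL = ½ × 1.9167 × 23.0002 = $22.04.

$22.04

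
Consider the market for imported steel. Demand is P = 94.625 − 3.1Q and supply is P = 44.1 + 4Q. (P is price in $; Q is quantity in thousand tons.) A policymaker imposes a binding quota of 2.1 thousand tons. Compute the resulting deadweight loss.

Competitive equilibrium: 94.625 − 3.1Q = 44.1 + 4Q → Q* = 7.1162, P* = 72.5648.
At Q = 2.1: demand price = 94.625 − 3.1·2.1 = 88.115; supply price = 44.1 + 4·2.1 = 52.5.
ΔQ = 7.1162 − 2.1 = 5.0162; wedge = 88.115 − 52.5 = 35.615.
DWL = ½ × 5.0162 × 35.615 = $89.33 thousand.

$89.33 thousand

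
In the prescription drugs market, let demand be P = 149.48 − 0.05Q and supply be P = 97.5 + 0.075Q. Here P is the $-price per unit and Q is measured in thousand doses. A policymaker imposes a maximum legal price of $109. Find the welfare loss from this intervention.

Competitive equilibrium: 149.48 − 0.05Q = 97.5 + 0.075Q → Q* = 415.84, P* = 128.688.
At the ceiling P = 109, quantity supplied = (109 − 97.5)/0.075 = 153.3333.
Willingness to pay at Q' = 153.3333: 149.48 − 0.05·153.3333 = 141.8133.
ΔQ = 415.84 − 153.3333 = 262.5067; wedge = 141.8133 − 109 = 32.8133.
The triangle = ½ × 262.5067 × 32.8133 = $4306.86 thousand.

$4306.86 thousand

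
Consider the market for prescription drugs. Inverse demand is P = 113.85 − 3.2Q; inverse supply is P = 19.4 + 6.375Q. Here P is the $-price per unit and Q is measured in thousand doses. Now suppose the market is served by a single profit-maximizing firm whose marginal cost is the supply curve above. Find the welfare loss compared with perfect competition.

Competitive equilibrium: 113.85 − 3.2Q = 19.4 + 6.375Q → Q* = 9.8642, P* = 82.2845.
Marginal revenue: MR = 113.85 − 6.4Q. Set MR = MC: 113.85 − 6.4Q = 19.4 + 6.375Q → Q_m = 7.3933.
Price P_m = 113.85 − 3.2·7.3933 = 90.1914; MC(Q_m) = 19.4 + 6.375·7.3933 = 66.5323.
Competitive Q* = 9.8642, so ΔQ = 2.4709; wedge = 90.1914 − 66.5323 = 23.6591.
The triangle = ½ × 2.4709 × 23.6591 = $29.23 thousand.

$29.23 thousand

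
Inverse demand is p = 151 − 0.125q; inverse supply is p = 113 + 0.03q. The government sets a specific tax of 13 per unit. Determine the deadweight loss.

545.16

Competitive equilibrium: 151 − 0.125q = 113 + 0.03q → q* = 245.1613, p* = 120.3548.
With the tax, the buyer price exceeds the seller price by 13: (151 − 0.125q) − (113 + 0.03q) = 13 → q' = 161.2903.
Δq = 245.1613 − 161.2903 = 83.871; the wedge equals the tax, 13.
The triangle = ½ × 83.871 × 13 = 545.16.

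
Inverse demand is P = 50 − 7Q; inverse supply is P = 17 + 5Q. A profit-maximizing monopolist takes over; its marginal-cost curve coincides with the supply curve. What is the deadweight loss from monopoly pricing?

Competitive equilibrium: 50 − 7Q = 17 + 5Q → Q* = 2.75, P* = 30.75.
Marginal revenue: MR = 50 − 14Q. Set MR = MC: 50 − 14Q = 17 + 5Q → Q_m = 1.7368.
Price P_m = 50 − 7·1.7368 = 37.8424; MC(Q_m) = 17 + 5·1.7368 = 25.684.
Competitive Q* = 2.75, so ΔQ = 1.0132; wedge = 37.8424 − 25.684 = 12.1584.
Welfare loss = ½ × 1.0132 × 12.1584 = 6.16.

6.16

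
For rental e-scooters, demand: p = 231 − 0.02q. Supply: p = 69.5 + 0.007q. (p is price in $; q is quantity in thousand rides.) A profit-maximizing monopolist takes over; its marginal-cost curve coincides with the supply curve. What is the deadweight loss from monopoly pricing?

Competitive equilibrium: 231 − 0.02q = 69.5 + 0.007q → q* = 5981.48148, p* = 111.37037.
Marginal revenue: MR = 231 − 0.04q. Set MR = MC: 231 − 0.04q = 69.5 + 0.007q → q_m = 3436.17021.
Price p_m = 231 − 0.02·3436.17021 = 162.2766; MC(q_m) = 69.5 + 0.007·3436.17021 = 93.55319.
Competitive q* = 5981.48148, so Δq = 2545.31127; wedge = 162.2766 − 93.55319 = 68.72341.
DWL = ½ × 2545.31127 × 68.72341 = $87461.23 thousand.

$87461.23 thousand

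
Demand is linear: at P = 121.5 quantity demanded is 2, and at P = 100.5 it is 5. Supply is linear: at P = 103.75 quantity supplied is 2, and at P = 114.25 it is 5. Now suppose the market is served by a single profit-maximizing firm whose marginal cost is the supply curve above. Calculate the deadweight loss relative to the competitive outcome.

11.44

Demand slope = (100.5 − 121.5)/(5 − 2) = −7, so P = 135.5 − 7Q.
Supply slope = (114.25 − 103.75)/(5 − 2) = 3.5, so P = 96.75 + 3.5Q.
Competitive equilibrium: 135.5 − 7Q = 96.75 + 3.5Q → Q* = 3.6905, P* = 109.6667.
Marginal revenue: MR = 135.5 − 14Q. Set MR = MC: 135.5 − 14Q = 96.75 + 3.5Q → Q_m = 2.2143.
Price P_m = 135.5 − 7·2.2143 = 119.9999; MC(Q_m) = 96.75 + 3.5·2.2143 = 104.5001.
Competitive Q* = 3.6905, so ΔQ = 1.4762; wedge = 119.9999 − 104.5001 = 15.4998.
Deadweight loss = ½ × 1.4762 × 15.4998 = 11.44.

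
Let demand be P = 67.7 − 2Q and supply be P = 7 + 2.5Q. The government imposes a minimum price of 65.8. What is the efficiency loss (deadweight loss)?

353.75

Competitive equilibrium: 67.7 − 2Q = 7 + 2.5Q → Q* = 13.4889, P* = 40.7222.
At the floor P = 65.8, quantity demanded = (67.7 − 65.8)/2 = 0.95.
Sellers' marginal cost at Q' = 0.95: 7 + 2.5·0.95 = 9.375.
ΔQ = 13.4889 − 0.95 = 12.5389; wedge = 65.8 − 9.375 = 56.425.
Deadweight loss = ½ × 12.5389 × 56.425 = 353.75.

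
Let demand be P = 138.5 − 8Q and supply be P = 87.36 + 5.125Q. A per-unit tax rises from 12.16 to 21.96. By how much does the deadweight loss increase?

Competitive equilibrium: 138.5 − 8Q = 87.36 + 5.125Q → Q* = 3.8964, P* = 107.329.
For a per-unit tax t: ΔQ = t/13.125, so DWL = ½·t·(t/13.125) = t²/26.25.
At t = 12.16: DWL = 5.633. At t = 21.96: DWL = 18.371.
Increase = 18.371 − 5.633 = 12.74.

12.74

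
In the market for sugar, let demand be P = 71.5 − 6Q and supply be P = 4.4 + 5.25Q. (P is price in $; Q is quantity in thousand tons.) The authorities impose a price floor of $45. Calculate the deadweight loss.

Competitive equilibrium: 71.5 − 6Q = 4.4 + 5.25Q → Q* = 5.96444, P* = 35.71333.
At the floor P = 45, quantity demanded = (71.5 − 45)/6 = 4.41667.
Sellers' marginal cost at Q' = 4.41667: 4.4 + 5.25·4.41667 = 27.58752.
ΔQ = 5.96444 − 4.41667 = 1.54777; wedge = 45 − 27.58752 = 17.41248.
The triangle = ½ × 1.54777 × 17.41248 = $13.48 thousand.

$13.48 thousand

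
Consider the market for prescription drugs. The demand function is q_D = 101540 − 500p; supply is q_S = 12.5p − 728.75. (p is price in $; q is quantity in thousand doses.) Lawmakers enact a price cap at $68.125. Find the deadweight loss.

$110650.10 thousand

In inverse form: demand p = 203.08 − 0.002q, supply p = 58.3 + 0.08q.
Competitive equilibrium: 203.08 − 0.002q = 58.3 + 0.08q → q* = 1765.60976, p* = 199.54878.
At the ceiling p = 68.125, quantity supplied = (68.125 − 58.3)/0.08 = 122.8125.
Willingness to pay at q' = 122.8125: 203.08 − 0.002·122.8125 = 202.83438.
Δq = 1765.60976 − 122.8125 = 1642.79726; wedge = 202.83438 − 68.125 = 134.70938.
The triangle = ½ × 1642.79726 × 134.70938 = $110650.10 thousand.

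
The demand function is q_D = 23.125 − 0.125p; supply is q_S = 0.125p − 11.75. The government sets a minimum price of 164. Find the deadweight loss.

75.03

In inverse form: demand p = 185 − 8q, supply p = 94 + 8q.
Competitive equilibrium: 185 − 8q = 94 + 8q → q* = 5.6875, p* = 139.5.
At the floor p = 164, quantity demanded = (185 − 164)/8 = 2.625.
Sellers' marginal cost at q' = 2.625: 94 + 8·2.625 = 115.
Δq = 5.6875 − 2.625 = 3.0625; wedge = 164 − 115 = 49.
Welfare loss = ½ × 3.0625 × 49 = 75.03.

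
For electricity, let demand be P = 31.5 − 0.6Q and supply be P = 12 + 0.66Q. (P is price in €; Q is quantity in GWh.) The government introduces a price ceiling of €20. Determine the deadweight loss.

€7.09

Competitive equilibrium: 31.5 − 0.6Q = 12 + 0.66Q → Q* = 15.4762, P* = 22.2143.
At the ceiling P = 20, quantity supplied = (20 − 12)/0.66 = 12.1212.
Willingness to pay at Q' = 12.1212: 31.5 − 0.6·12.1212 = 24.2273.
ΔQ = 15.4762 − 12.1212 = 3.355; wedge = 24.2273 − 20 = 4.2273.
DWL = ½ × 3.355 × 4.2273 = €7.09.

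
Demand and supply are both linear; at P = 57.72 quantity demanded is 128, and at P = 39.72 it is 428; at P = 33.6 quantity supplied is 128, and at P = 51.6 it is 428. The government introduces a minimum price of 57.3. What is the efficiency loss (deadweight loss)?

2258.16

Demand slope = (39.72 − 57.72)/(428 − 128) = −0.06, so P = 65.4 − 0.06Q.
Supply slope = (51.6 − 33.6)/(428 − 128) = 0.06, so P = 25.92 + 0.06Q.
Competitive equilibrium: 65.4 − 0.06Q = 25.92 + 0.06Q → Q* = 329, P* = 45.66.
At the floor P = 57.3, quantity demanded = (65.4 − 57.3)/0.06 = 135.
Sellers' marginal cost at Q' = 135: 25.92 + 0.06·135 = 34.02.
ΔQ = 329 − 135 = 194; wedge = 57.3 − 34.02 = 23.28.
DWL = ½ × 194 × 23.28 = 2258.16.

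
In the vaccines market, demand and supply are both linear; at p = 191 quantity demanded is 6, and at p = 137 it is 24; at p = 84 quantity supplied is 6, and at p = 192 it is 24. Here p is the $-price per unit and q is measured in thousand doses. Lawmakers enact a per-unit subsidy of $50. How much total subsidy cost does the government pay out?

Demand slope = (137 − 191)/(24 − 6) = −3, so p = 209 − 3q.
Supply slope = (192 − 84)/(24 − 6) = 6, so p = 48 + 6q.
Competitive equilibrium: 209 − 3q = 48 + 6q → q* = 17.8889, p* = 155.3333.
The subsidy lowers effective supply by 50: p = 6q − 2.
New quantity: 209 − 3q = 6q − 2 → q' = 23.4444.
Total subsidy cost = 50 × 23.4444 = $1172.22 thousand.

$1172.22 thousand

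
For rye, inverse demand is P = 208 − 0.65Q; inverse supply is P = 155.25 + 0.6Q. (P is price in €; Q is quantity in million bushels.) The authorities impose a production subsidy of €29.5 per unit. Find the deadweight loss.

€348.10 million

Competitive equilibrium: 208 − 0.65Q = 155.25 + 0.6Q → Q* = 42.2, P* = 180.57.
The subsidy lowers effective supply by 29.5: P = 125.75 + 0.6Q.
New quantity: 208 − 0.65Q = 125.75 + 0.6Q → Q' = 65.8.
Overproduction ΔQ = 65.8 − 42.2 = 23.6; wedge = subsidy = 29.5.
DWL = ½ × 23.6 × 29.5 = €348.10 million.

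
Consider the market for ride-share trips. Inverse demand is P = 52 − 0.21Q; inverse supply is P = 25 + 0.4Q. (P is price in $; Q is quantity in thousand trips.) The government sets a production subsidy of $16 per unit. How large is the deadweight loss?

Competitive equilibrium: 52 − 0.21Q = 25 + 0.4Q → Q* = 44.2623, P* = 42.7049.
The subsidy lowers effective supply by 16: P = 9 + 0.4Q.
New quantity: 52 − 0.21Q = 9 + 0.4Q → Q' = 70.4918.
Overproduction ΔQ = 70.4918 − 44.2623 = 26.2295; wedge = subsidy = 16.
The triangle = ½ × 26.2295 × 16 = $209.84 thousand.

$209.84 thousand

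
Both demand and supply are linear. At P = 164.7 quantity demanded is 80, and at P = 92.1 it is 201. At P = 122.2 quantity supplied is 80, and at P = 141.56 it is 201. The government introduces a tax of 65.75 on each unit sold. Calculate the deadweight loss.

2844.12

Demand slope = (92.1 − 164.7)/(201 − 80) = −0.6, so P = 212.7 − 0.6Q.
Supply slope = (141.56 − 122.2)/(201 − 80) = 0.16, so P = 109.4 + 0.16Q.
Competitive equilibrium: 212.7 − 0.6Q = 109.4 + 0.16Q → Q* = 135.9211, P* = 131.1474.
With the tax, the buyer price exceeds the seller price by 65.75: (212.7 − 0.6Q) − (109.4 + 0.16Q) = 65.75 → Q' = 49.4079.
ΔQ = 135.9211 − 49.4079 = 86.5132; the wedge equals the tax, 65.75.
DWL = ½ × 86.5132 × 65.75 = 2844.12.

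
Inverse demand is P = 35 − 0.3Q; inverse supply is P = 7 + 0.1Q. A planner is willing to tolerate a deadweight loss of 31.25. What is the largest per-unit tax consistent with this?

Competitive equilibrium: 35 − 0.3Q = 7 + 0.1Q → Q* = 70, P* = 14.
A tax t gives ΔQ = t/0.4 and wedge t, so DWL = t²/0.8.
t²/0.8 = 31.25 → t² = 25 → t = 5.

5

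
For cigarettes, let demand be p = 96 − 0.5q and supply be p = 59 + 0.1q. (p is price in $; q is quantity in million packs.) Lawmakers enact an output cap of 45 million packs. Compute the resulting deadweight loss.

$83.33 million

Competitive equilibrium: 96 − 0.5q = 59 + 0.1q → q* = 61.6667, p* = 65.1667.
At q = 45: demand price = 96 − 0.5·45 = 73.5; supply price = 59 + 0.1·45 = 63.5.
Δq = 61.6667 − 45 = 16.6667; wedge = 73.5 − 63.5 = 10.
Deadweight loss = ½ × 16.6667 × 10 = $83.33 million.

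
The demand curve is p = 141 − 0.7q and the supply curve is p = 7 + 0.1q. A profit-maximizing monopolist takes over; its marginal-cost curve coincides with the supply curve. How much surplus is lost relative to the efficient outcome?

Competitive equilibrium: 141 − 0.7q = 7 + 0.1q → q* = 167.5, p* = 23.75.
Marginal revenue: MR = 141 − 1.4q. Set MR = MC: 141 − 1.4q = 7 + 0.1q → q_m = 89.3333.
Price p_m = 141 − 0.7·89.3333 = 78.4667; MC(q_m) = 7 + 0.1·89.3333 = 15.9333.
Competitive q* = 167.5, so Δq = 78.1667; wedge = 78.4667 − 15.9333 = 62.5334.
Welfare loss = ½ × 78.1667 × 62.5334 = 2444.01.

2444.01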